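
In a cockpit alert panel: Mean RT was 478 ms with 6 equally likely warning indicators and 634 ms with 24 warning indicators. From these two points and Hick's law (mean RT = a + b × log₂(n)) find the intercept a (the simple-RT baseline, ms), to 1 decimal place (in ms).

276.4 ms

Slope: b = (634 − 478) / (log₂ 24 − log₂ 6) = 156/2.0000 = 78.000 ms/bit.
a = RT₁ − b·log₂ n₁ = 478 − 78.000 × 2.5850 = 276.373 ms.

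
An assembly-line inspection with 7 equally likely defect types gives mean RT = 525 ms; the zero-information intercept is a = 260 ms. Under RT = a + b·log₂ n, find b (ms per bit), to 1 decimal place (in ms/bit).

b = (525 − 260) / log₂(7) = 265 / 2.8074 = 94.395 ms/bit.

94.4 ms/bit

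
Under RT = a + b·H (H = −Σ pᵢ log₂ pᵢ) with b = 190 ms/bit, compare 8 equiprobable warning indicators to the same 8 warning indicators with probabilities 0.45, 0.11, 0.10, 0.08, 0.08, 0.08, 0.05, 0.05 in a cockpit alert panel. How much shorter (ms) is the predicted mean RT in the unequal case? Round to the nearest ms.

94 ms

Equiprobable entropy H₀ = log₂ 8 = 3.0000 bits.
Skewed entropy H = −Σ pᵢ log₂ pᵢ = 2.5076 bits.
ΔRT = b·(H₀ − H) = 190 × 0.4924 = 93.56 ms.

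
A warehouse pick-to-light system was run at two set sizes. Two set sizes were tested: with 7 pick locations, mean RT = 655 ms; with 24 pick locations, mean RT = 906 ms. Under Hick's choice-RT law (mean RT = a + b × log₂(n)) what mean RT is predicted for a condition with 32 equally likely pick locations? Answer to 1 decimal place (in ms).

964.6 ms

Fit slope and intercept:
  b = (906 − 655) / (log₂ 24 − log₂ 7) = 251 / (4.5850 − 2.8074) = 141.201 ms/bit
  a = 655 − 141.201 × 2.8074 = 258.599 ms
Then RT(32) = 258.599 + 141.201 × log₂ 32 = 258.599 + 141.201 × 5 ≈ 964.604 ms.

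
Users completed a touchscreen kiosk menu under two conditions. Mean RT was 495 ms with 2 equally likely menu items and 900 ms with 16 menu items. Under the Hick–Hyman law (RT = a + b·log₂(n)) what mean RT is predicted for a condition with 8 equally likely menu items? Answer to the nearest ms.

765 ms

RT is linear in log₂ n, so two points fix the line:
  b = (900 − 495) / (log₂ 16 − log₂ 2) = 405 / (4 − 1) = 135 ms/bit
  a = 495 − 135 × 1 = 360 ms
Then RT(8) = 360 + 135 × log₂ 8 = 360 + 135 × 3 ≈ 765.000 ms.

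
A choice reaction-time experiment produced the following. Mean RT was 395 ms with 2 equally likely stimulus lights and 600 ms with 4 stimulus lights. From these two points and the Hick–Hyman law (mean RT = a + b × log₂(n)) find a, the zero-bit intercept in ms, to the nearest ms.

The slope on a log₂ axis is (600 − 395) / (2 − 1) = 205 ms/bit.
Intercept: a = 395 − 205·log₂(2) = 190.000 ms.

190 ms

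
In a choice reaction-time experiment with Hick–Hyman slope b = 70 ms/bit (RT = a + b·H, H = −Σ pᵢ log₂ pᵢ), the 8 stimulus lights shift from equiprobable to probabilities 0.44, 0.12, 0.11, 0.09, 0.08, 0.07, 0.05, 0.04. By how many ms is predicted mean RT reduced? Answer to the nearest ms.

34 ms

The RT saving is b·ΔH. Equiprobable H₀ = log₂(8) = 3.0000 bits; with the given probabilities H = 2.5131 bits.
b·(H₀ − H) = 70 × (3.0000 − 2.5131) = 34.09 ms.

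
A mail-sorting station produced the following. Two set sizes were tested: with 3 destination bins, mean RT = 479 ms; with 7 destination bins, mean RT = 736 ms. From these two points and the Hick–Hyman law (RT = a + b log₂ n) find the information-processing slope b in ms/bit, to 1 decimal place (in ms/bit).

210.2 ms/bit

b = (RT₂ − RT₁)/(log₂ n₂ − log₂ n₁) = (736 − 479)/(2.8074 − 1.5850) = 210.243 ms/bit.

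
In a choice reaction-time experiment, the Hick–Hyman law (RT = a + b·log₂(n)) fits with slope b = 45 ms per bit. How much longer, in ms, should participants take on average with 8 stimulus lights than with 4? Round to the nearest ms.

ΔRT = (a + b log₂ n₂) − (a + b log₂ n₁) = b·(log₂ n₂ − log₂ n₁).
log₂(8) − log₂(4) = log₂(8/4) = log₂(2) = 1.
ΔRT = 45 × 1.0000 = 45.000 ms.

45 ms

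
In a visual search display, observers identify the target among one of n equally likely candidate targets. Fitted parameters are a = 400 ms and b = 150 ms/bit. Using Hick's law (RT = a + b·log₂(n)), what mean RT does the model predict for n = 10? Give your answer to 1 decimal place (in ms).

898.3 ms

log₂(10) = 3.3219 bits, so RT = 400 + 150 × 3.3219 ≈ 898.289 ms.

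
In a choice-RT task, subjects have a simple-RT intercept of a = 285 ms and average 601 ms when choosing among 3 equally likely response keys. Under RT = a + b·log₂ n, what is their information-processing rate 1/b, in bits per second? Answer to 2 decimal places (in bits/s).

5.02 bits/s

b = (601 − 285)/log₂ 3 = 316/1.5850 = 199.374 ms per bit = 0.19937 s/bit; the reciprocal is 5.016 bits/s.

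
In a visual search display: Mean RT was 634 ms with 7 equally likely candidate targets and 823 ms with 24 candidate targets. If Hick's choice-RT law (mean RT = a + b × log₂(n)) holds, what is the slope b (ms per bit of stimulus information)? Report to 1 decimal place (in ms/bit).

Slope: b = (823 − 634) / (log₂ 24 − log₂ 7) = 189/1.7776 = 106.323 ms/bit.

106.3 ms/bit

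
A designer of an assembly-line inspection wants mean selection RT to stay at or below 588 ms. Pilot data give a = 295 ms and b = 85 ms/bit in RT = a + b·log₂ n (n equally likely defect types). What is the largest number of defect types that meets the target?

Information budget: (588 − 295)/85 = 3.4471 bits, so n ≤ 2^3.4471 = 10.906 → at most 10.

10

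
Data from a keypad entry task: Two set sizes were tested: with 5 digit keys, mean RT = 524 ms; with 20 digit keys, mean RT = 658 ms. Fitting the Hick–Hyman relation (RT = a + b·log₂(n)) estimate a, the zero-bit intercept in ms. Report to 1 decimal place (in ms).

368.4 ms

b = (RT₂ − RT₁)/(log₂ n₂ − log₂ n₁) = (658 − 524)/(4.3219 − 2.3219) = 67.000 ms/bit.
a = RT₁ − b·log₂ n₁ = 524 − 67.000 × 2.3219 = 368.431 ms.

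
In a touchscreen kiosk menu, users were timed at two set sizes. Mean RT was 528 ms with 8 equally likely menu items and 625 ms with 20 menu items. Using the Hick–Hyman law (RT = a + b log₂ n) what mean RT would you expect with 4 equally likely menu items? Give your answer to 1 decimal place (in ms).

454.6 ms

With log₂ n on the abscissa the relation is linear; from the two conditions:
  b = (625 − 528) / (log₂ 20 − log₂ 8) = 97 / (4.3219 − 3) = 73.378 ms/bit
  a = 528 − 73.378 × 3 = 307.867 ms
Then RT(4) = 307.867 + 73.378 × log₂ 4 = 307.867 + 73.378 × 2 ≈ 454.622 ms.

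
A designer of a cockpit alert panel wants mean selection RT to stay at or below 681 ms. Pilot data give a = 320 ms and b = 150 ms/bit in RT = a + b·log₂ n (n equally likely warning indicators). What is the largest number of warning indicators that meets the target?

5

Information budget: (681 − 320)/150 = 2.4067 bits, so n ≤ 2^2.4067 = 5.302 → at most 5.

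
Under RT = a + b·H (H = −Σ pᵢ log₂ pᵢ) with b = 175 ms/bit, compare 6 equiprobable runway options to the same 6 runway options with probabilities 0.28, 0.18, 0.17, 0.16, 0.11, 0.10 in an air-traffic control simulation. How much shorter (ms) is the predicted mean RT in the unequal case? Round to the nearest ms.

15 ms

The RT saving is b·ΔH. Equiprobable H₀ = log₂(6) = 2.5850 bits; with the given probabilities H = 2.4996 bits.
b·(H₀ − H) = 175 × (2.5850 − 2.4996) = 14.94 ms.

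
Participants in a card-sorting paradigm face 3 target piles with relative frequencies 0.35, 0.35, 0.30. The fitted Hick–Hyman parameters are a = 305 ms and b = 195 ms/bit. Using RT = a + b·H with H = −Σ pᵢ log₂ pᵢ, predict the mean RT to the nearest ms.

613 ms

H = 0.35·log₂(1/0.35) + 0.35·log₂(1/0.35) + 0.30·log₂(1/0.30) = 1.5813 bits.
RT = 305 + 195 × 1.5813 = 613.35 ms.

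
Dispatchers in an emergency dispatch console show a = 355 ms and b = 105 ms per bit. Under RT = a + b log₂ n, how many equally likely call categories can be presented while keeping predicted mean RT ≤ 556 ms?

Information budget: (556 − 355)/105 = 1.9143 bits, so n ≤ 2^1.9143 = 3.769 → at most 3.

3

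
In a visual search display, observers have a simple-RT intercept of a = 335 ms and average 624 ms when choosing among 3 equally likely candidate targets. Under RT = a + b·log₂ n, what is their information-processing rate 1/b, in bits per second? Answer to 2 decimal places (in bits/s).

5.48 bits/s

Choice component = 624 − 335 = 289 ms over log₂(3) = 1.5850 bits.
b = 289 / 1.5850 = 182.339 ms/bit, so 1/b = 5.484 bits/s.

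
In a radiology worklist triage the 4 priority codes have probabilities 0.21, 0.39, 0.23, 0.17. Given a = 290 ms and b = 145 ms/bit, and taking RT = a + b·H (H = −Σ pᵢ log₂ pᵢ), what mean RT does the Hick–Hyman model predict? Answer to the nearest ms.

Entropy contributions −pᵢ log₂ pᵢ: 0.4728, 0.5298, 0.4877, 0.4346; sum H = 1.9249 bits.
RT = a + bH = 290 + 145·1.9249 = 569.11 ms.

569 ms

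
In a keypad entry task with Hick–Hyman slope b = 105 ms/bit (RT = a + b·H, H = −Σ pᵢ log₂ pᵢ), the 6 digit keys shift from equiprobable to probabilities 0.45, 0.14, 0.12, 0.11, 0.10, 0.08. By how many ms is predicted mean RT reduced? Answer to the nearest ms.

34 ms

Equiprobable entropy H₀ = log₂ 6 = 2.5850 bits.
Skewed entropy H = −Σ pᵢ log₂ pᵢ = 2.2566 bits.
ΔRT = b·(H₀ − H) = 105 × 0.3284 = 34.48 ms.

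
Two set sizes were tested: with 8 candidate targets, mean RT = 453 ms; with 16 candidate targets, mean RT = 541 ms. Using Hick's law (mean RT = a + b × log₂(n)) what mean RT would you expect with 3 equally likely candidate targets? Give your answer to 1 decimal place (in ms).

328.5 ms

Solve the two-equation system in a and b:
  b = (541 − 453) / (log₂ 16 − log₂ 8) = 88 / (4 − 3) = 88.000 ms/bit
  a = 453 − 88.000 × 3 = 189.000 ms
Then RT(3) = 189.000 + 88.000 × log₂ 3 = 189.000 + 88.000 × 1.5850 ≈ 328.477 ms.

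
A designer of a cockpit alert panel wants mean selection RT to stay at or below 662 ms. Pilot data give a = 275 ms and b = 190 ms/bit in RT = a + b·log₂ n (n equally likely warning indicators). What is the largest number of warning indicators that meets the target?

Information budget: (662 − 275)/190 = 2.0368 bits, so n ≤ 2^2.0368 = 4.103 → at most 4.

4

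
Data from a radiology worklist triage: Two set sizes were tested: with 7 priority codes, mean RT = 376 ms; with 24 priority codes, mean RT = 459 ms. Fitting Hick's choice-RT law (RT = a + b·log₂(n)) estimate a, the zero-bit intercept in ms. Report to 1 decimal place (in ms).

b = (RT₂ − RT₁)/(log₂ n₂ − log₂ n₁) = (459 − 376)/(4.5850 − 2.8074) = 46.692 ms/bit.
Intercept: a = 376 − 46.692·log₂(7) = 244.919 ms.

244.9 ms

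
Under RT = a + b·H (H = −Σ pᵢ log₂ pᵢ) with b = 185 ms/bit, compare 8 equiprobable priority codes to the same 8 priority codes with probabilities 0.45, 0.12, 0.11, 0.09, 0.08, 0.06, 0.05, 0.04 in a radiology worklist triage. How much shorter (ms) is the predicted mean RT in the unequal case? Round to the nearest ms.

95 ms

The RT saving is b·ΔH. Equiprobable H₀ = log₂(8) = 3.0000 bits; with the given probabilities H = 2.4853 bits.
b·(H₀ − H) = 185 × (3.0000 − 2.4853) = 95.22 ms.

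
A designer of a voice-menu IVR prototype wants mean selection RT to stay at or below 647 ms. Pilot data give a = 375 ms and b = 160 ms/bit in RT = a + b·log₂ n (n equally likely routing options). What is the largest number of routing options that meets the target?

3

Information budget: (647 − 375)/160 = 1.7000 bits, so n ≤ 2^1.7000 = 3.249 → at most 3.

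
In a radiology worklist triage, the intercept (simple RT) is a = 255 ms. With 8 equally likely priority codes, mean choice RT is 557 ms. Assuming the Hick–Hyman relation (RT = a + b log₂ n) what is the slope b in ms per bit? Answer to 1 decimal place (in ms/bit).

100.7 ms/bit

b = (557 − 255) / log₂(8) = 302 / 3 = 100.667 ms/bit.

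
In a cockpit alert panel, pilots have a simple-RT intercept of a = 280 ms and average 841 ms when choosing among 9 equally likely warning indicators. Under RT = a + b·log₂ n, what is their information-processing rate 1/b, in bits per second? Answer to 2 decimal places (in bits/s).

Choice component = 841 − 280 = 561 ms over log₂(9) = 3.1699 bits.
b = 561 / 3.1699 = 176.976 ms/bit, so 1/b = 5.650 bits/s.

5.65 bits/s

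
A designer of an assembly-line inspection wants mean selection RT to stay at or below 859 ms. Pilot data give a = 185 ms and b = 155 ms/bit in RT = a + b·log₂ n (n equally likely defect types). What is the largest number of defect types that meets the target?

155·log₂ n ≤ 859 − 185 = 674, giving log₂ n ≤ 4.3484 and n ≤ 20.370. The largest whole number is 20.

20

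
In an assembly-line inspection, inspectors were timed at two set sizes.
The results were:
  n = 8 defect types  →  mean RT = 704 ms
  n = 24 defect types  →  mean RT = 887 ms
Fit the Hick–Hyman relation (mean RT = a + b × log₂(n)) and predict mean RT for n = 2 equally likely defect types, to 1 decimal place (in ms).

473.1 ms

Fit slope and intercept:
  b = (887 − 704) / (log₂ 24 − log₂ 8) = 183 / (4.5850 − 3) = 115.460 ms/bit
  a = 704 − 115.460 × 3 = 357.620 ms
Then RT(2) = 357.620 + 115.460 × log₂ 2 = 357.620 + 115.460 × 1 ≈ 473.080 ms.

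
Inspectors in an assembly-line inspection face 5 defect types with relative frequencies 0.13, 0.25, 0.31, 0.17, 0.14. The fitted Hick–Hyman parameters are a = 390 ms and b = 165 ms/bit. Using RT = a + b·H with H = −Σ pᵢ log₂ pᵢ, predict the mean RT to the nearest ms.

759 ms

H = 0.13·log₂(1/0.13) + 0.25·log₂(1/0.25) + 0.31·log₂(1/0.31) + 0.17·log₂(1/0.17) + 0.14·log₂(1/0.14) = 2.2381 bits.
RT = 390 + 165 × 2.2381 = 759.29 ms.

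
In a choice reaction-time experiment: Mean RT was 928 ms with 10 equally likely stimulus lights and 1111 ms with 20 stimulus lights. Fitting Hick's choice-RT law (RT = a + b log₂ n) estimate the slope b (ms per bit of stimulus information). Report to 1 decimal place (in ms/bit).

Slope: b = (1111 − 928) / (log₂ 20 − log₂ 10) = 183/1.0000 = 183.000 ms/bit.

183.0 ms/bit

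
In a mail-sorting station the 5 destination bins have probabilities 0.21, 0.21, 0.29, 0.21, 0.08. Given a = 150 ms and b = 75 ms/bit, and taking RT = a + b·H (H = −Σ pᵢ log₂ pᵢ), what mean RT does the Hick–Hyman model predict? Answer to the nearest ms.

H = 0.21·log₂(1/0.21) + 0.21·log₂(1/0.21) + 0.29·log₂(1/0.29) + 0.21·log₂(1/0.21) + 0.08·log₂(1/0.08) = 2.2279 bits.
RT = 150 + 75 × 2.2279 = 317.09 ms.

317 ms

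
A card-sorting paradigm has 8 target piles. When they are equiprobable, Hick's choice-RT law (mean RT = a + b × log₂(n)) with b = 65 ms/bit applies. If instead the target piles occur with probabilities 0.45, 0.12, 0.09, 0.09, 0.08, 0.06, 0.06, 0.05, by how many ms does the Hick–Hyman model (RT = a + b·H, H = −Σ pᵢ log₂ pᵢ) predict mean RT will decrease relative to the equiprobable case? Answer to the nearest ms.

32 ms

The RT saving is b·ΔH. Equiprobable H₀ = log₂(8) = 3.0000 bits; with the given probabilities H = 2.5054 bits.
b·(H₀ − H) = 65 × (3.0000 − 2.5054) = 32.15 ms.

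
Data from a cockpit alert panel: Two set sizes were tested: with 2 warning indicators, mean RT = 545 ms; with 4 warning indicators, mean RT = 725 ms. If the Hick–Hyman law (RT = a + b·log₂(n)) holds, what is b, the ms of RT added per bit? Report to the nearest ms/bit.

Slope: b = (725 − 545) / (log₂ 4 − log₂ 2) = 180/1.0000 = 180 ms/bit.

180 ms/bit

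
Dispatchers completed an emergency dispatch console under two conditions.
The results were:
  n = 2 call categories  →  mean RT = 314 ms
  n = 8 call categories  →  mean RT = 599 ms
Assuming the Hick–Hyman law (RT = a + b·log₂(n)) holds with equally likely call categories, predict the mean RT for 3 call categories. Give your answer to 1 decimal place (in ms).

397.4 ms

RT is linear in log₂ n, so two points fix the line:
  b = (599 − 314) / (log₂ 8 − log₂ 2) = 285 / (3 − 1) = 142.500 ms/bit
  a = 314 − 142.500 × 1 = 171.500 ms
Then RT(3) = 171.500 + 142.500 × log₂ 3 = 171.500 + 142.500 × 1.5850 ≈ 397.357 ms.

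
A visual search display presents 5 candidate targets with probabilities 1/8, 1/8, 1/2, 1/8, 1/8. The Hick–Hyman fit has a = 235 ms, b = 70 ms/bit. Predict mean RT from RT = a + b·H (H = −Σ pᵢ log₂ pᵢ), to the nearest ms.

375 ms

Each term −pᵢ log₂ pᵢ: 0.125·3 + 0.125·3 + 0.5·1 + 0.125·3 + 0.125·3; summed, H = 2.000 bits.
Mean RT = a + bH = 235 + 70·2.000 = 375.00 ms.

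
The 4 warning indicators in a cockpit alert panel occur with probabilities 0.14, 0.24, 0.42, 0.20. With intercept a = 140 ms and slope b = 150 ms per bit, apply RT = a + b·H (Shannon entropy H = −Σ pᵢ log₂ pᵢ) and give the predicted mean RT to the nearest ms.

422 ms

H = 0.14·log₂(1/0.14) + 0.24·log₂(1/0.24) + 0.42·log₂(1/0.42) + 0.20·log₂(1/0.20) = 1.8813 bits.
RT = 140 + 150 × 1.8813 = 422.19 ms.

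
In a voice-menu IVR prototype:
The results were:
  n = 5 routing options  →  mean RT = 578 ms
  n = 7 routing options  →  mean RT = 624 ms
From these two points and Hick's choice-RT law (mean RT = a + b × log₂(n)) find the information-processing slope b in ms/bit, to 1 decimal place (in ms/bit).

Slope: b = (624 − 578) / (log₂ 7 − log₂ 5) = 46/0.4854 = 94.762 ms/bit.

94.8 ms/bit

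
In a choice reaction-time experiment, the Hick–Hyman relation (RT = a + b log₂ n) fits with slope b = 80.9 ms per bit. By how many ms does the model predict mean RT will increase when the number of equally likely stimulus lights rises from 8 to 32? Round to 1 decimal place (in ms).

161.8 ms

ΔRT = (a + b log₂ n₂) − (a + b log₂ n₁) = b·(log₂ n₂ − log₂ n₁).
log₂(32) − log₂(8) = log₂(32/8) = log₂(4) = 2.
ΔRT = 80.9 × 2.0000 = 161.800 ms.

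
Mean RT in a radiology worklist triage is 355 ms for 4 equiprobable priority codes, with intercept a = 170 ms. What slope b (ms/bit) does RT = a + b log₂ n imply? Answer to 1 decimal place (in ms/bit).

92.5 ms/bit

4 alternatives carry log₂ 4 = 2 bits; the choice cost is 355 − 170 = 185 ms, so b = 185/2 = 92.500 ms/bit.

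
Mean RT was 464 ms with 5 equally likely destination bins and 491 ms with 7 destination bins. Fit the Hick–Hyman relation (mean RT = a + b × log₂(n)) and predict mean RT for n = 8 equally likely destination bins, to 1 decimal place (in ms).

Fit slope and intercept:
  b = (491 − 464) / (log₂ 7 − log₂ 5) = 27 / (2.8074 − 2.3219) = 55.621 ms/bit
  a = 464 − 55.621 × 2.3219 = 334.852 ms
Then RT(8) = 334.852 + 55.621 × log₂ 8 = 334.852 + 55.621 × 3 ≈ 501.715 ms.

501.7 ms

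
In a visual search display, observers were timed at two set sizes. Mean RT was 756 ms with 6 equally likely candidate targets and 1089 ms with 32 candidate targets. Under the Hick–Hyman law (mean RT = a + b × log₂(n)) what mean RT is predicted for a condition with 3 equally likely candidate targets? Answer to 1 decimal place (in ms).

618.1 ms

Solve the two-equation system in a and b:
  b = (1089 − 756) / (log₂ 32 − log₂ 6) = 333 / (5 − 2.5850) = 137.886 ms/bit
  a = 756 − 137.886 × 2.5850 = 399.570 ms
Then RT(3) = 399.570 + 137.886 × log₂ 3 = 399.570 + 137.886 × 1.5850 ≈ 618.114 ms.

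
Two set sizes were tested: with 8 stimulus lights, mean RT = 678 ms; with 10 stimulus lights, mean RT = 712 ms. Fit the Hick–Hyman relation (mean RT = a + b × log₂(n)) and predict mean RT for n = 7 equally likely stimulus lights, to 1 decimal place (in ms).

Fit slope and intercept:
  b = (712 − 678) / (log₂ 10 − log₂ 8) = 34 / (3.3219 − 3) = 105.614 ms/bit
  a = 678 − 105.614 × 3 = 361.159 ms
Then RT(7) = 361.159 + 105.614 × log₂ 7 = 361.159 + 105.614 × 2.8074 ≈ 657.654 ms.

657.7 ms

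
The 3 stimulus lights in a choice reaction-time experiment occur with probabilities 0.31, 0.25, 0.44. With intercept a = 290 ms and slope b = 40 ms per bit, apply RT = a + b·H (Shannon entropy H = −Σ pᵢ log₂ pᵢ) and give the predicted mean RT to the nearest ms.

352 ms

H = 0.31·log₂(1/0.31) + 0.25·log₂(1/0.25) + 0.44·log₂(1/0.44) = 1.5449 bits.
RT = 290 + 40 × 1.5449 = 351.80 ms.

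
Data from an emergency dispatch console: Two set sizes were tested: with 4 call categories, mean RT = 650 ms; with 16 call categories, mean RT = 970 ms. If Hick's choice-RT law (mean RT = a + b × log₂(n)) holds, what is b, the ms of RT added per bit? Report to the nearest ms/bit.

b = (RT₂ − RT₁)/(log₂ n₂ − log₂ n₁) = (970 − 650)/(4 − 2) = 160 ms/bit.

160 ms/bit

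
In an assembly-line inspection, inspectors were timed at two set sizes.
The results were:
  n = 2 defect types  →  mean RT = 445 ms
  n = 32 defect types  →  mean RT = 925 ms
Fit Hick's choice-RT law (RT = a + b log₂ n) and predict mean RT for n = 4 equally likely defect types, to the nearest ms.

565 ms

With log₂ n on the abscissa the relation is linear; from the two conditions:
  b = (925 − 445) / (log₂ 32 − log₂ 2) = 480 / (5 − 1) = 120 ms/bit
  a = 445 − 120 × 1 = 325 ms
Then RT(4) = 325 + 120 × log₂ 4 = 325 + 120 × 2 ≈ 565.000 ms.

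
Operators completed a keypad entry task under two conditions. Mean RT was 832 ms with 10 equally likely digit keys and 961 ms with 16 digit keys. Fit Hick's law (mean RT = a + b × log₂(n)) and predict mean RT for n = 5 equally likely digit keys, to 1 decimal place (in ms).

Fit slope and intercept:
  b = (961 − 832) / (log₂ 16 − log₂ 10) = 129 / (4 − 3.3219) = 190.245 ms/bit
  a = 832 − 190.245 × 3.3219 = 200.019 ms
Then RT(5) = 200.019 + 190.245 × log₂ 5 = 200.019 + 190.245 × 2.3219 ≈ 641.755 ms.

641.8 ms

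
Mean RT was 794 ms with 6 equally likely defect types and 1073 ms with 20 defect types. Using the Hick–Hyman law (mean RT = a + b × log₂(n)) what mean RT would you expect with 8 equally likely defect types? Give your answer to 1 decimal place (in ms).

Solve the two-equation system in a and b:
  b = (1073 − 794) / (log₂ 20 − log₂ 6) = 279 / (4.3219 − 2.5850) = 160.625 ms/bit
  a = 794 − 160.625 × 2.5850 = 378.791 ms
Then RT(8) = 378.791 + 160.625 × log₂ 8 = 378.791 + 160.625 × 3 ≈ 860.665 ms.

860.7 ms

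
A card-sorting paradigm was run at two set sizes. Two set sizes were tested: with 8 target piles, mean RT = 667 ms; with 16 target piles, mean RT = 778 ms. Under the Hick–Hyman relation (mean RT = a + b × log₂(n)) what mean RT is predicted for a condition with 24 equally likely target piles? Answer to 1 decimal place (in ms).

Fit slope and intercept:
  b = (778 − 667) / (log₂ 16 − log₂ 8) = 111 / (4 − 3) = 111.000 ms/bit
  a = 667 − 111.000 × 3 = 334.000 ms
Then RT(24) = 334.000 + 111.000 × log₂ 24 = 334.000 + 111.000 × 4.5850 ≈ 842.931 ms.

842.9 ms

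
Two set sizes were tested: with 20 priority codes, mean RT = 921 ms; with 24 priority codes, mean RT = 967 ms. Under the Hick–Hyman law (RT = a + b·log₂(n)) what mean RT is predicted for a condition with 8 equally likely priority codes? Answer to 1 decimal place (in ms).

689.8 ms

RT is linear in log₂ n, so two points fix the line:
  b = (967 − 921) / (log₂ 24 − log₂ 20) = 46 / (4.5850 − 4.3219) = 174.882 ms/bit
  a = 921 − 174.882 × 4.3219 = 165.172 ms
Then RT(8) = 165.172 + 174.882 × log₂ 8 = 165.172 + 174.882 × 3 ≈ 689.818 ms.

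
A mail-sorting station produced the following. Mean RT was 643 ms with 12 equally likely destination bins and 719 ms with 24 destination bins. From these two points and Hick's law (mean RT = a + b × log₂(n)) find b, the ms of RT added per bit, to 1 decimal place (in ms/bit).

The slope on a log₂ axis is (719 − 643) / (4.5850 − 3.5850) = 76.000 ms/bit.

76.0 ms/bit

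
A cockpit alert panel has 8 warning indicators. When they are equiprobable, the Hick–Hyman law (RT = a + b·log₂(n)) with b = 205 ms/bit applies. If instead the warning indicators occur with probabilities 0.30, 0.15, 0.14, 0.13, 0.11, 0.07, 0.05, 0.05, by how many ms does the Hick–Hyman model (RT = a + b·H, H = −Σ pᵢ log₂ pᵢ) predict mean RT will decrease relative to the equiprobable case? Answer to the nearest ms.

49 ms

Equiprobable entropy H₀ = log₂ 8 = 3.0000 bits.
Skewed entropy H = −Σ pᵢ log₂ pᵢ = 2.7624 bits.
ΔRT = b·(H₀ − H) = 205 × 0.2376 = 48.70 ms.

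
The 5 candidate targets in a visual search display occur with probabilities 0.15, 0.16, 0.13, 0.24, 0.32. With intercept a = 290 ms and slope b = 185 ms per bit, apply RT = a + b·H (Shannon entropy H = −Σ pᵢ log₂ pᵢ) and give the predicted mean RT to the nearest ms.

Entropy contributions −pᵢ log₂ pᵢ: 0.4105, 0.4230, 0.3826, 0.4941, 0.5260; sum H = 2.2364 bits.
RT = a + bH = 290 + 185·2.2364 = 703.73 ms.

704 ms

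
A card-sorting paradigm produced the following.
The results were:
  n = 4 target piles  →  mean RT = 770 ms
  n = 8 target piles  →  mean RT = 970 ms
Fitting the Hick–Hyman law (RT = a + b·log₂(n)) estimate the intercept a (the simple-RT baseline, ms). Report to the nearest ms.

370 ms

The slope on a log₂ axis is (970 − 770) / (3 − 2) = 200 ms/bit.
a = RT₁ − b·log₂ n₁ = 770 − 200 × 2 = 370.000 ms.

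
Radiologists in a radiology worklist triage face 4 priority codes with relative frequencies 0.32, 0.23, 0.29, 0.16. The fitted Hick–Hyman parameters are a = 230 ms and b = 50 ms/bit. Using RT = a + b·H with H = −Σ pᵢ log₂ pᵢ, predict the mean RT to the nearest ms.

H = 0.32·log₂(1/0.32) + 0.23·log₂(1/0.23) + 0.29·log₂(1/0.29) + 0.16·log₂(1/0.16) = 1.9546 bits.
RT = 230 + 50 × 1.9546 = 327.73 ms.

328 ms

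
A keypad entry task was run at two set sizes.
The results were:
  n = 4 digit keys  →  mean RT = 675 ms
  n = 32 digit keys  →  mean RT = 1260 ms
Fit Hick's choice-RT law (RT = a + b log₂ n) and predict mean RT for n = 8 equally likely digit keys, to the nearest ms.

Solve the two-equation system in a and b:
  b = (1260 − 675) / (log₂ 32 − log₂ 4) = 585 / (5 − 2) = 195 ms/bit
  a = 675 − 195 × 2 = 285 ms
Then RT(8) = 285 + 195 × log₂ 8 = 285 + 195 × 3 ≈ 870.000 ms.

870 ms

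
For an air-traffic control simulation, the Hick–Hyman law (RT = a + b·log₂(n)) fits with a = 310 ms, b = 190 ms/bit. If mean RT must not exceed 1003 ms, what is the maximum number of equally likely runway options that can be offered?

Set 310 + 190·log₂ n ≤ 1003 → log₂ n ≤ (1003 − 310)/190 = 3.6474.
So n ≤ 2^3.6474 = 12.530; the largest integer n is 12.

12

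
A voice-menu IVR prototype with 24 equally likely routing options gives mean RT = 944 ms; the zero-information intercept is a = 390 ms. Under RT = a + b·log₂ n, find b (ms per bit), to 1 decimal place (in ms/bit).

24 alternatives carry log₂ 24 = 4.5850 bits; the choice cost is 944 − 390 = 554 ms, so b = 554/4.5850 = 120.830 ms/bit.

120.8 ms/bit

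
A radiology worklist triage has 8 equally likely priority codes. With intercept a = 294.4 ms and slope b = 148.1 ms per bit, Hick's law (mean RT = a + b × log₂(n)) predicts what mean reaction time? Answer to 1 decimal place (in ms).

log₂(8) = 3 bits, so RT = 294.4 + 148.1 × 3 ≈ 738.700 ms.

738.7 ms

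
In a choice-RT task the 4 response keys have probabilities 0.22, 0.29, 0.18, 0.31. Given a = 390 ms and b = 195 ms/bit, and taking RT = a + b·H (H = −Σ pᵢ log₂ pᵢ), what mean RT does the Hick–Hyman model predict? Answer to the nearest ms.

774 ms

H = 0.22·log₂(1/0.22) + 0.29·log₂(1/0.29) + 0.18·log₂(1/0.18) + 0.31·log₂(1/0.31) = 1.9676 bits.
RT = 390 + 195 × 1.9676 = 773.68 ms.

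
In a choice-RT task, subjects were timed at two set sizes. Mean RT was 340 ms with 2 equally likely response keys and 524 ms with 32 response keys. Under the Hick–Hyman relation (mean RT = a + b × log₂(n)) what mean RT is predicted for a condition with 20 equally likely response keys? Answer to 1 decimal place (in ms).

Fit slope and intercept:
  b = (524 − 340) / (log₂ 32 − log₂ 2) = 184 / (5 − 1) = 46.000 ms/bit
  a = 340 − 46.000 × 1 = 294.000 ms
Then RT(20) = 294.000 + 46.000 × log₂ 20 = 294.000 + 46.000 × 4.3219 ≈ 492.809 ms.

492.8 ms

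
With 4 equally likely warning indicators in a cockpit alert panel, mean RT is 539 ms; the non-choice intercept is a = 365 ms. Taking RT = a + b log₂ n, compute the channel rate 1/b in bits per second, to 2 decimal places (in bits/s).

11.49 bits/s

b = (539 − 365)/log₂ 4 = 174/2 = 87.000 ms per bit = 0.08700 s/bit; the reciprocal is 11.494 bits/s.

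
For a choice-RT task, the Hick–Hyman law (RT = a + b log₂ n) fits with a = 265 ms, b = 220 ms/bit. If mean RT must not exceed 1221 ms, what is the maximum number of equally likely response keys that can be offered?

20

Information budget: (1221 − 265)/220 = 4.3455 bits, so n ≤ 2^4.3455 = 20.329 → at most 20.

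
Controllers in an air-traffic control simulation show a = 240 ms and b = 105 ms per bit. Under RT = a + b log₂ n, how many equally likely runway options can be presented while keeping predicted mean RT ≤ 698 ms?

20

105·log₂ n ≤ 698 − 240 = 458, giving log₂ n ≤ 4.3619 and n ≤ 20.562. The largest whole number is 20.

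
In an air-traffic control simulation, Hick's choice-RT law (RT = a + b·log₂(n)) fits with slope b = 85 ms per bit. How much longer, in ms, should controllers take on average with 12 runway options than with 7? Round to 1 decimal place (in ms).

ΔRT = (a + b log₂ n₂) − (a + b log₂ n₁) = b·(log₂ n₂ − log₂ n₁).
log₂(12) − log₂(7) = 3.5850 − 2.8074 = 0.7776.
ΔRT = 85 × 0.7776 = 66.097 ms.

66.1 ms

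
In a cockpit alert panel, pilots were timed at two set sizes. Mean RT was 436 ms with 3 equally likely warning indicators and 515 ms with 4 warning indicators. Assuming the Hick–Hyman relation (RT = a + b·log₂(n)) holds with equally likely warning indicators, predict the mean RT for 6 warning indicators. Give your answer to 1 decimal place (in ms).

RT is linear in log₂ n, so two points fix the line:
  b = (515 − 436) / (log₂ 4 − log₂ 3) = 79 / (2 − 1.5850) = 190.344 ms/bit
  a = 436 − 190.344 × 1.5850 = 134.312 ms
Then RT(6) = 134.312 + 190.344 × log₂ 6 = 134.312 + 190.344 × 2.5850 ≈ 626.344 ms.

626.3 ms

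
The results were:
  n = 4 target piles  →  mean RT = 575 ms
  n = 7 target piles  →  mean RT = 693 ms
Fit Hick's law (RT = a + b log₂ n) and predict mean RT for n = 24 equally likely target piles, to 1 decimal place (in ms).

Fit slope and intercept:
  b = (693 − 575) / (log₂ 7 − log₂ 4) = 118 / (2.8074 − 2) = 146.156 ms/bit
  a = 575 − 146.156 × 2 = 282.687 ms
Then RT(24) = 282.687 + 146.156 × log₂ 24 = 282.687 + 146.156 × 4.5850 ≈ 952.809 ms.

952.8 ms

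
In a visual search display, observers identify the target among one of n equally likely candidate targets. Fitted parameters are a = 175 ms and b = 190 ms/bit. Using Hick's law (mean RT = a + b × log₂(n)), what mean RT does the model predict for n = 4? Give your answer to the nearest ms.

log₂(4) = 2 bits, so RT = 175 + 190 × 2 ≈ 555.000 ms.

555 ms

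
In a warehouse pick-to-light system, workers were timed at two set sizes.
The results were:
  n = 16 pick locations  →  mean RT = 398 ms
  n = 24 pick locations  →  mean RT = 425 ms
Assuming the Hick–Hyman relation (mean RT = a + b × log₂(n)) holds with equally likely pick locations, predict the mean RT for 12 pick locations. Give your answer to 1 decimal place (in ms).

RT is linear in log₂ n, so two points fix the line:
  b = (425 − 398) / (log₂ 24 − log₂ 16) = 27 / (4.5850 − 4) = 46.157 ms/bit
  a = 398 − 46.157 × 4 = 213.373 ms
Then RT(12) = 213.373 + 46.157 × log₂ 12 = 213.373 + 46.157 × 3.5850 ≈ 378.843 ms.

378.8 ms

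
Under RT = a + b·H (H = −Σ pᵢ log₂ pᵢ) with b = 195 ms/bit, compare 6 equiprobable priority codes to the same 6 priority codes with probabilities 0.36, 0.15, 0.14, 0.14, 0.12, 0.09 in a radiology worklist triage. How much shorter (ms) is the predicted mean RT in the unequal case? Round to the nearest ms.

33 ms

The RT saving is b·ΔH. Equiprobable H₀ = log₂(6) = 2.5850 bits; with the given probabilities H = 2.4151 bits.
b·(H₀ − H) = 195 × (2.5850 − 2.4151) = 33.12 ms.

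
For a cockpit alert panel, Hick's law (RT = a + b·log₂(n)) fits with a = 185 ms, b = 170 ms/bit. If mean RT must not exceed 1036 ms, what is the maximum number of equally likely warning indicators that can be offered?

32

Information budget: (1036 − 185)/170 = 5.0059 bits, so n ≤ 2^5.0059 = 32.131 → at most 32.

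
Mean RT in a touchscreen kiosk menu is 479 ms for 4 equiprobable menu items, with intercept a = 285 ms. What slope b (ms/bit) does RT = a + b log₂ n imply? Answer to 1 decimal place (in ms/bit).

97.0 ms/bit

b = (479 − 285) / log₂(4) = 194 / 2 = 97.000 ms/bit.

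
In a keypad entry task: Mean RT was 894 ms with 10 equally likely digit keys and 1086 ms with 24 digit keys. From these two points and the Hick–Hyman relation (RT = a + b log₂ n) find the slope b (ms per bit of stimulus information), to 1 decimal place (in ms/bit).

b = (RT₂ − RT₁)/(log₂ n₂ − log₂ n₁) = (1086 − 894)/(4.5850 − 3.3219) = 152.015 ms/bit.

152.0 ms/bit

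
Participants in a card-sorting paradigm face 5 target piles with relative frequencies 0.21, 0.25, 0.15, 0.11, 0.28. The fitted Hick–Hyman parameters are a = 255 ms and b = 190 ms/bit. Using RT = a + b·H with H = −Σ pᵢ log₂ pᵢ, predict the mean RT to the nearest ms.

682 ms

Entropy contributions −pᵢ log₂ pᵢ: 0.4728, 0.5000, 0.4105, 0.3503, 0.5142; sum H = 2.2479 bits.
RT = a + bH = 255 + 190·2.2479 = 682.10 ms.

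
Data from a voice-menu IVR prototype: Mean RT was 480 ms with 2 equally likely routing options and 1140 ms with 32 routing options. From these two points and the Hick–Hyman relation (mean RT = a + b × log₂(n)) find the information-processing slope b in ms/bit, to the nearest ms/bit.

165 ms/bit

b = (RT₂ − RT₁)/(log₂ n₂ − log₂ n₁) = (1140 − 480)/(5 − 1) = 165 ms/bit.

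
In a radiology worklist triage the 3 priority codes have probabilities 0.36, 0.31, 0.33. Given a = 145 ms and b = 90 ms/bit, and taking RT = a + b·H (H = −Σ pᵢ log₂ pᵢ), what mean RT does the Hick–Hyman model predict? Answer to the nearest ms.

287 ms

Entropy contributions −pᵢ log₂ pᵢ: 0.5306, 0.5238, 0.5278; sum H = 1.5822 bits.
RT = a + bH = 145 + 90·1.5822 = 287.40 ms.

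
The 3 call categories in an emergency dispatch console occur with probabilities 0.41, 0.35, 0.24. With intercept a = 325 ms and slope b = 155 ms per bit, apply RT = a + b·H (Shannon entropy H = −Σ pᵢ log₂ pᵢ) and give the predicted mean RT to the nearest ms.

566 ms

H = 0.41·log₂(1/0.41) + 0.35·log₂(1/0.35) + 0.24·log₂(1/0.24) = 1.5516 bits.
RT = 325 + 155 × 1.5516 = 565.50 ms.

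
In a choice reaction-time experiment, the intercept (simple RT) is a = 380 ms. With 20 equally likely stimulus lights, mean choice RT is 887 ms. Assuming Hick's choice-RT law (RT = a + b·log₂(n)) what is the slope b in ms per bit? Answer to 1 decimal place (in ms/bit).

log₂(20) = 4.3219 bits.
b = (RT − a)/log₂ n = (887 − 380) / 4.3219 = 117.309 ms/bit.

117.3 ms/bit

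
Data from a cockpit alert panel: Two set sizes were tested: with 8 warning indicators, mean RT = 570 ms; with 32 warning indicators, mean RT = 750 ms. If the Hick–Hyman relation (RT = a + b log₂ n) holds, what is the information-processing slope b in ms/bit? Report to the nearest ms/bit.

90 ms/bit

b = (RT₂ − RT₁)/(log₂ n₂ − log₂ n₁) = (750 − 570)/(5 − 3) = 90 ms/bit.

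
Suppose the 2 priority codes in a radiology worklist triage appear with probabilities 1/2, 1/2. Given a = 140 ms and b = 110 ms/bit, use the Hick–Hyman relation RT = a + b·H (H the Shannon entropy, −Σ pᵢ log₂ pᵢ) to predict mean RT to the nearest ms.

Each term −pᵢ log₂ pᵢ: 0.5·1 + 0.5·1; summed, H = 1.000 bits.
Mean RT = a + bH = 140 + 110·1.000 = 250.00 ms.

250 ms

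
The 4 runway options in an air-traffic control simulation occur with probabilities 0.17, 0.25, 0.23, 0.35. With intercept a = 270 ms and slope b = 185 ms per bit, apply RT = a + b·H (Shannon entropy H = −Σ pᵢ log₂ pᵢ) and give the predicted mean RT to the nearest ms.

Entropy contributions −pᵢ log₂ pᵢ: 0.4346, 0.5000, 0.4877, 0.5301; sum H = 1.9524 bits.
RT = a + bH = 270 + 185·1.9524 = 631.19 ms.

631 ms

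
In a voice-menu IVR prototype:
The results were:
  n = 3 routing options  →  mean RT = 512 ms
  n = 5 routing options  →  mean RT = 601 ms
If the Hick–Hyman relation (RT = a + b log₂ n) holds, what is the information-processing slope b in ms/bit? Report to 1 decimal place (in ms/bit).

120.8 ms/bit

b = (RT₂ − RT₁)/(log₂ n₂ − log₂ n₁) = (601 − 512)/(2.3219 − 1.5850) = 120.765 ms/bit.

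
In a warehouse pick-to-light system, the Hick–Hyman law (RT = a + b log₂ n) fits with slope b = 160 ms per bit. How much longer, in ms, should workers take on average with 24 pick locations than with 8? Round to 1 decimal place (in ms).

ΔRT = (a + b log₂ n₂) − (a + b log₂ n₁) = b·(log₂ n₂ − log₂ n₁).
log₂(24) − log₂(8) = 4.5850 − 3 = 1.5850.
ΔRT = 160 × 1.5850 = 253.594 ms.

253.6 ms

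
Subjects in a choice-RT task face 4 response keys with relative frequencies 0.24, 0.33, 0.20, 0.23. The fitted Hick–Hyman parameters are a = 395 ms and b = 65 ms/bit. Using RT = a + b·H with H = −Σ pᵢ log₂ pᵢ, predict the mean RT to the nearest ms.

523 ms

H = 0.24·log₂(1/0.24) + 0.33·log₂(1/0.33) + 0.20·log₂(1/0.20) + 0.23·log₂(1/0.23) = 1.9740 bits.
RT = 395 + 65 × 1.9740 = 523.31 ms.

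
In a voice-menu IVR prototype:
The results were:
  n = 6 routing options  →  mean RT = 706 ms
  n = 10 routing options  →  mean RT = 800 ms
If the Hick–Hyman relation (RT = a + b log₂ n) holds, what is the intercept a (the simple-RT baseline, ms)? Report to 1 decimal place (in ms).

376.3 ms

Slope: b = (800 − 706) / (log₂ 10 − log₂ 6) = 94/0.7370 = 127.550 ms/bit.
a = RT₁ − b·log₂ n₁ = 706 − 127.550 × 2.5850 = 376.288 ms.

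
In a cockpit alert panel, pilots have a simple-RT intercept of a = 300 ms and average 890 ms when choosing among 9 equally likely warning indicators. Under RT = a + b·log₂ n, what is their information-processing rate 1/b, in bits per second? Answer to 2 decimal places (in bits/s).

5.37 bits/s

b = (890 − 300)/log₂ 9 = 590/3.1699 = 186.124 ms per bit = 0.18612 s/bit; the reciprocal is 5.373 bits/s.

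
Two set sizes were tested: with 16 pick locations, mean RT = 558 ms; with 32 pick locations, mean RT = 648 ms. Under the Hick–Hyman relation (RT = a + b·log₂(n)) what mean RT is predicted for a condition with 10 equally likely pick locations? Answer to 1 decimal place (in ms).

497.0 ms

With log₂ n on the abscissa the relation is linear; from the two conditions:
  b = (648 − 558) / (log₂ 32 − log₂ 16) = 90 / (5 − 4) = 90.000 ms/bit
  a = 558 − 90.000 × 4 = 198.000 ms
Then RT(10) = 198.000 + 90.000 × log₂ 10 = 198.000 + 90.000 × 3.3219 ≈ 496.974 ms.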